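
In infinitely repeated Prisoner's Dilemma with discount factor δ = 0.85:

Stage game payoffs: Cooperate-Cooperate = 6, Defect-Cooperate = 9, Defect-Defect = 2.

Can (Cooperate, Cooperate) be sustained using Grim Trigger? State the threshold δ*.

δ* = 0.4286; since δ = 0.85 ≥ 0.4286, cooperation can be sustained

Work:
For Grim Trigger:
Cooperate forever: 6/(1-δ)
Defect then punished: 9 + 2·δ/(1-δ)
Need: 6/(1-δ) ≥ 9 + 2·δ/(1-δ)
Solving: δ ≥ (T-R)/(T-P) = (9-6)/(9-2) = 0.4286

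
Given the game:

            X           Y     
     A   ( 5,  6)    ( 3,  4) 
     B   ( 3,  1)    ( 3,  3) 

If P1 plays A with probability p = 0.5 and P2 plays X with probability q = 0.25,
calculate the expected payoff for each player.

E[P1] = 3.25, E[P2] = 3.5

Work:
E[P1] = p·q·π₁(A,X) + p·(1-q)·π₁(A,Y) + (1-p)·q·π₁(B,X) + (1-p)·(1-q)·π₁(B,Y)
= 0.5·0.25·5 + 0.5·0.75·3 + 0.5·0.25·3 + 0.5·0.75·3
= 3.25

E[P2] = 3.5 (similar calculation)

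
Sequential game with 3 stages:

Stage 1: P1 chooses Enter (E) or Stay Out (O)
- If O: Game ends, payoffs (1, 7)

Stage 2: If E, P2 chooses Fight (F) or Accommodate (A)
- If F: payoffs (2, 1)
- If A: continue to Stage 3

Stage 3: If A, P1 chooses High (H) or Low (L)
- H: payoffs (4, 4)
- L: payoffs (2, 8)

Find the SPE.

SPE: (E, A, H); Outcome (4, 4)

Work:
Stage 3: P1 chooses H (4 vs 2)
Stage 2: P2: F->1, A->4 (anticipating H). Choose A
Stage 1: P1: O->1, E->4 (anticipating A, H). Choose E
SPE path: E -> A -> H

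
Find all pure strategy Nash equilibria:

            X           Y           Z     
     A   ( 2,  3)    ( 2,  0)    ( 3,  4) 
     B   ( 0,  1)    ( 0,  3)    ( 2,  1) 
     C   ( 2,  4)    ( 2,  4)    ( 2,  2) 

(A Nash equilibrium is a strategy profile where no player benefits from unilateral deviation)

Nash equilibrium: (A, Z), (C, X), (C, Y)

Work:
Best responses:
  P1 vs X: payoffs [2, 0, 2] → best response A/C (payoff 2)
  P1 vs Y: payoffs [2, 0, 2] → best response A/C (payoff 2)
  P1 vs Z: payoffs [3, 2, 2] → best response A (payoff 3)
  P2 vs A: payoffs [3, 0, 4] → best response Z (payoff 4)
  P2 vs B: payoffs [1, 3, 1] → best response Y (payoff 3)
  P2 vs C: payoffs [4, 4, 2] → best response X/Y (payoff 4)
Mutual best responses: (A,Z), (C,X), (C,Y) → Nash equilibria.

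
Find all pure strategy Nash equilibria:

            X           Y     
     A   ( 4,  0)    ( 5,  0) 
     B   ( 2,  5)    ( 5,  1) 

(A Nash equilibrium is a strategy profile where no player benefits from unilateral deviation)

Nash equilibrium: (A, X), (A, Y)

Work:
Best responses:
  P1 vs X: payoffs [4, 2] → best response A (payoff 4)
  P1 vs Y: payoffs [5, 5] → best response A/B (payoff 5)
  P2 vs A: payoffs [0, 0] → best response X/Y (payoff 0)
  P2 vs B: payoffs [5, 1] → best response X (payoff 5)
Mutual best responses: (A,X), (A,Y) → Nash equilibria.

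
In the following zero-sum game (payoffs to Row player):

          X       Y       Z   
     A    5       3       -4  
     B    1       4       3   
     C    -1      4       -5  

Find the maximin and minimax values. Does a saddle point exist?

Maximin = 1, Minimax = 3, Saddle: False

Work:
Row minimums: [-4, 1, -5] → maximin = 1
Column maximums: [5, 4, 3] → minimax = 3
No saddle point (maximin ≠ minimax). Mixed strategy needed.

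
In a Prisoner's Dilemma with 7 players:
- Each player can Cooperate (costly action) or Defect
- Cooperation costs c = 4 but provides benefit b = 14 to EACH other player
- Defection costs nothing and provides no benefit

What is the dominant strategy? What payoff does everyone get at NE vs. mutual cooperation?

Dominant: Defect; NE payoff = 0; Coop payoff = 80

Work:
Defect dominates (saves cost c = 4, benefit to others is external)
NE: All defect → everyone gets 0
If all cooperate: each receives (6)×14 - 4 = 80
Social dilemma: 80 > 0 but NE gives 0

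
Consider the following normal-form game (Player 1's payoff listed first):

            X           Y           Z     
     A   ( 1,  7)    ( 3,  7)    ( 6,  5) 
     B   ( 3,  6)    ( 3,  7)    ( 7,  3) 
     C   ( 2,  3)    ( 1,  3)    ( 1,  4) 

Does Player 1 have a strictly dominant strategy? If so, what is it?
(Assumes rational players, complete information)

No strictly dominant strategy exists for Player 1

Work:
A strategy strictly dominates another if it gives a strictly higher payoff against every opponent action. Compare each pair of P1's strategies column-by-column:
  A vs B: [1 vs 3, 3 vs 3, 6 vs 7] → A does not strictly dominate B (column X: 1 ≤ 3)
  A vs C: [1 vs 2, 3 vs 1, 6 vs 1] → A does not strictly dominate C (column X: 1 ≤ 2)
  B vs A: [3 vs 1, 3 vs 3, 7 vs 6] → B does not strictly dominate A (column Y: 3 ≤ 3)
  B vs C: [3 vs 2, 3 vs 1, 7 vs 1] → B strictly dominates C
  C vs A: [2 vs 1, 1 vs 3, 1 vs 6] → C does not strictly dominate A (column Y: 1 ≤ 3)
  C vs B: [2 vs 3, 1 vs 3, 1 vs 7] → C does not strictly dominate B (column X: 2 ≤ 3)
No single strategy strictly dominates all others → no strictly dominant strategy.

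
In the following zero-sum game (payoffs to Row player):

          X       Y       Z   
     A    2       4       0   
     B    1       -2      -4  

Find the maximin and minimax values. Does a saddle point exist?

Maximin = 0, Minimax = 0, Saddle: True

Work:
Row minimums: [0, -4] → maximin = 0
Column maximums: [2, 4, 0] → minimax = 0
Saddle point exists! Game value = 0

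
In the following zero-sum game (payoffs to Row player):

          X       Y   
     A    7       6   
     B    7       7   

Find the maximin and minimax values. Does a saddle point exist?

Maximin = 7, Minimax = 7, Saddle: True

Work:
Row minimums: [6, 7] → maximin = 7
Column maximums: [7, 7] → minimax = 7
Saddle point exists! Game value = 7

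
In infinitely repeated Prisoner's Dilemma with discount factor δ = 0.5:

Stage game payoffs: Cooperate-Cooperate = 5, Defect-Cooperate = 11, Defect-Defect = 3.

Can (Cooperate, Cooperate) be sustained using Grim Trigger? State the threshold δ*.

δ* = 0.75; since δ = 0.5 < 0.75, cooperation cannot be sustained

Work:
For Grim Trigger:
Cooperate forever: 5/(1-δ)
Defect then punished: 11 + 3·δ/(1-δ)
Need: 5/(1-δ) ≥ 11 + 3·δ/(1-δ)
Solving: δ ≥ (T-R)/(T-P) = (11-5)/(11-3) = 0.75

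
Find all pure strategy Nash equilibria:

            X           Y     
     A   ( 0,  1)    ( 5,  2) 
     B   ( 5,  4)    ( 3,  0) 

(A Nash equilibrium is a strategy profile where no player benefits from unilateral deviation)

Nash equilibrium: (A, Y), (B, X)

Work:
Best responses:
  P1 vs X: payoffs [0, 5] → best response B (payoff 5)
  P1 vs Y: payoffs [5, 3] → best response A (payoff 5)
  P2 vs A: payoffs [1, 2] → best response Y (payoff 2)
  P2 vs B: payoffs [4, 0] → best response X (payoff 4)
Mutual best responses: (A,Y), (B,X) → Nash equilibria.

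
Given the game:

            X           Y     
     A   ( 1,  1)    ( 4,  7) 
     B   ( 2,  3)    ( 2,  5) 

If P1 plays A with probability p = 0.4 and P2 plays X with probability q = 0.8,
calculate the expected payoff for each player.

E[P1] = 1.84, E[P2] = 2.92

Work:
E[P1] = p·q·π₁(A,X) + p·(1-q)·π₁(A,Y) + (1-p)·q·π₁(B,X) + (1-p)·(1-q)·π₁(B,Y)
= 0.4·0.8·1 + 0.4·0.2·4 + 0.6·0.8·2 + 0.6·0.2·2
= 1.84

E[P2] = 2.92 (similar calculation)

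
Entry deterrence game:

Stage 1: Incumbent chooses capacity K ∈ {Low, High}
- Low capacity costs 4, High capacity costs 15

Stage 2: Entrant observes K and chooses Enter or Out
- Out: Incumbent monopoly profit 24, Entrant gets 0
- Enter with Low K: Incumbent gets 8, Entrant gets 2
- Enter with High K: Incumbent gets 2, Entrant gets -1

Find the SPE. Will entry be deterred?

SPE: (High, Enter|Low, Out|High); Entry deterred. Incumbent net profit = 9

Work:
After Low K: Entrant enters (2 > 0)
After High K: Entrant stays out (-1 < 0)
Incumbent: Low → 8−4=4, High → 24−15=9
Incumbent chooses High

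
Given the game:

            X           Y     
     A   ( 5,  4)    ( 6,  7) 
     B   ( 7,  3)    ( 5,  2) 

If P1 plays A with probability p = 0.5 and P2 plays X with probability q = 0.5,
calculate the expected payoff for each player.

E[P1] = 5.75, E[P2] = 4.0

Work:
E[P1] = p·q·π₁(A,X) + p·(1-q)·π₁(A,Y) + (1-p)·q·π₁(B,X) + (1-p)·(1-q)·π₁(B,Y)
= 0.5·0.5·5 + 0.5·0.5·6 + 0.5·0.5·7 + 0.5·0.5·5
= 5.75

E[P2] = 4.0 (similar calculation)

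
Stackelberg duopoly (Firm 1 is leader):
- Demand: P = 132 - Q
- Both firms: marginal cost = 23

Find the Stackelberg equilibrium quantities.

q₁* (leader) = 54.5, q₂* (follower) = 27.25

Work:
Follower's reaction: q₂ = (a - c - q₁)/2
Leader substitutes: π₁ = q₁·(a - q₁ - (a-c-q₁)/2 - c)
FOC: q₁* = (132 - 23)/2 = 54.50
Then: q₂* = (132 - 23 - 54.5)/2 = 27.25
Leader has first-mover advantage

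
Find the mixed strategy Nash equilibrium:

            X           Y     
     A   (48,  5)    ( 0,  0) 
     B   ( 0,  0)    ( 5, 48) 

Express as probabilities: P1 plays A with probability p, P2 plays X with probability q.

p = 0.9057, q = 0.0943

Work:
Find probabilities that make opponent indifferent:
P2 chooses q to make P1 indifferent between A and B
P1 chooses p to make P2 indifferent between X and Y
Mixed NE: P1 plays (A: 0.9057, B: 0.0943), P2 plays (X: 0.0943, Y: 0.9057)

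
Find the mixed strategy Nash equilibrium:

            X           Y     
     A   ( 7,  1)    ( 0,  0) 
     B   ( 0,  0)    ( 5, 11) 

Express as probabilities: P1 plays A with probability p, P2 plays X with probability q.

p = 0.9167, q = 0.4167

Work:
Find probabilities that make opponent indifferent:
P2 chooses q to make P1 indifferent between A and B
P1 chooses p to make P2 indifferent between X and Y
Mixed NE: P1 plays (A: 0.9167, B: 0.0833), P2 plays (X: 0.4167, Y: 0.5833)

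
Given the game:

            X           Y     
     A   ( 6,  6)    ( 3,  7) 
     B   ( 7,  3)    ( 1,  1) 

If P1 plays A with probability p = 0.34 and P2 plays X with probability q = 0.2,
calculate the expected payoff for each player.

E[P1] = 2.676, E[P2] = 3.236

Work:
E[P1] = p·q·π₁(A,X) + p·(1-q)·π₁(A,Y) + (1-p)·q·π₁(B,X) + (1-p)·(1-q)·π₁(B,Y)
= 0.34·0.2·6 + 0.34·0.8·3 + 0.66·0.2·7 + 0.66·0.8·1
= 2.676

E[P2] = 3.236 (similar calculation)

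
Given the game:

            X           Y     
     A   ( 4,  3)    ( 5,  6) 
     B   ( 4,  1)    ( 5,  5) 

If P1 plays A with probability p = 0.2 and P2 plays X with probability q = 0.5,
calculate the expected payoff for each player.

E[P1] = 4.5, E[P2] = 3.3

Work:
E[P1] = p·q·π₁(A,X) + p·(1-q)·π₁(A,Y) + (1-p)·q·π₁(B,X) + (1-p)·(1-q)·π₁(B,Y)
= 0.2·0.5·4 + 0.2·0.5·5 + 0.8·0.5·4 + 0.8·0.5·5
= 4.5

E[P2] = 3.3 (similar calculation)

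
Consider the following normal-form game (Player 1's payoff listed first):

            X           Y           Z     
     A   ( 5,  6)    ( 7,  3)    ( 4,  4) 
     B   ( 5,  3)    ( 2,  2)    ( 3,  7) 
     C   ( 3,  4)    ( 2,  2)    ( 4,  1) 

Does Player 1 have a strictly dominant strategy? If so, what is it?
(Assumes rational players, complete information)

No strictly dominant strategy exists for Player 1

Work:
A strategy strictly dominates another if it gives a strictly higher payoff against every opponent action. Compare each pair of P1's strategies column-by-column:
  A vs B: [5 vs 5, 7 vs 2, 4 vs 3] → A does not strictly dominate B (column X: 5 ≤ 5)
  A vs C: [5 vs 3, 7 vs 2, 4 vs 4] → A does not strictly dominate C (column Z: 4 ≤ 4)
  B vs A: [5 vs 5, 2 vs 7, 3 vs 4] → B does not strictly dominate A (column X: 5 ≤ 5)
  B vs C: [5 vs 3, 2 vs 2, 3 vs 4] → B does not strictly dominate C (column Y: 2 ≤ 2)
  C vs A: [3 vs 5, 2 vs 7, 4 vs 4] → C does not strictly dominate A (column X: 3 ≤ 5)
  C vs B: [3 vs 5, 2 vs 2, 4 vs 3] → C does not strictly dominate B (column X: 3 ≤ 5)
No single strategy strictly dominates all others → no strictly dominant strategy.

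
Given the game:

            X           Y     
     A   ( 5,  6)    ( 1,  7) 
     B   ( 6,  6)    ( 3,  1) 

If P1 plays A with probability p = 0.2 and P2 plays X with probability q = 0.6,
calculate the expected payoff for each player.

E[P1] = 4.52, E[P2] = 4.48

Work:
E[P1] = p·q·π₁(A,X) + p·(1-q)·π₁(A,Y) + (1-p)·q·π₁(B,X) + (1-p)·(1-q)·π₁(B,Y)
= 0.2·0.6·5 + 0.2·0.4·1 + 0.8·0.6·6 + 0.8·0.4·3
= 4.52

E[P2] = 4.48 (similar calculation)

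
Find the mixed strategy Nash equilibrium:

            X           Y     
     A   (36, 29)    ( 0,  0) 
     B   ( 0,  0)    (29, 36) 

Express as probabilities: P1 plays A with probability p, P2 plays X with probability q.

p = 0.5538, q = 0.4462

Work:
Find probabilities that make opponent indifferent:
P2 chooses q to make P1 indifferent between A and B
P1 chooses p to make P2 indifferent between X and Y
Mixed NE: P1 plays (A: 0.5538, B: 0.4462), P2 plays (X: 0.4462, Y: 0.5538)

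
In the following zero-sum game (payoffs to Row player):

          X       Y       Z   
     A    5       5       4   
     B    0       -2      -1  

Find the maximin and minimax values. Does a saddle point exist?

Maximin = 4, Minimax = 4, Saddle: True

Work:
Row minimums: [4, -2] → maximin = 4
Column maximums: [5, 5, 4] → minimax = 4
Saddle point exists! Game value = 4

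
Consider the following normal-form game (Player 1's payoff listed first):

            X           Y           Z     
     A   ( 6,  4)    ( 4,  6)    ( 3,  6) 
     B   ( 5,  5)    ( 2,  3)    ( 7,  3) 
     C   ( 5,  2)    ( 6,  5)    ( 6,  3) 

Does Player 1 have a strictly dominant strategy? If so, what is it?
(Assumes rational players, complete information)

No strictly dominant strategy exists for Player 1

Work:
A strategy strictly dominates another if it gives a strictly higher payoff against every opponent action. Compare each pair of P1's strategies column-by-column:
  A vs B: [6 vs 5, 4 vs 2, 3 vs 7] → A does not strictly dominate B (column Z: 3 ≤ 7)
  A vs C: [6 vs 5, 4 vs 6, 3 vs 6] → A does not strictly dominate C (column Y: 4 ≤ 6)
  B vs A: [5 vs 6, 2 vs 4, 7 vs 3] → B does not strictly dominate A (column X: 5 ≤ 6)
  B vs C: [5 vs 5, 2 vs 6, 7 vs 6] → B does not strictly dominate C (column X: 5 ≤ 5)
  C vs A: [5 vs 6, 6 vs 4, 6 vs 3] → C does not strictly dominate A (column X: 5 ≤ 6)
  C vs B: [5 vs 5, 6 vs 2, 6 vs 7] → C does not strictly dominate B (column X: 5 ≤ 5)
No single strategy strictly dominates all others → no strictly dominant strategy.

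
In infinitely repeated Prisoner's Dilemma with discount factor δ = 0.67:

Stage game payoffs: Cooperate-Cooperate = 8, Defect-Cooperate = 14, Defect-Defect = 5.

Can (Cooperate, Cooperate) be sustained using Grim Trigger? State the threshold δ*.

δ* = 0.6667; since δ = 0.67 ≥ 0.6667, cooperation can be sustained

Work:
For Grim Trigger:
Cooperate forever: 8/(1-δ)
Defect then punished: 14 + 5·δ/(1-δ)
Need: 8/(1-δ) ≥ 14 + 5·δ/(1-δ)
Solving: δ ≥ (T-R)/(T-P) = (14-8)/(14-5) = 0.6667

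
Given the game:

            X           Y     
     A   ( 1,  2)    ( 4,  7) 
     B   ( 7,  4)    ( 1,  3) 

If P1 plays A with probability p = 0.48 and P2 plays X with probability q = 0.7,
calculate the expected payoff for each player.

E[P1] = 3.616, E[P2] = 3.604

Work:
E[P1] = p·q·π₁(A,X) + p·(1-q)·π₁(A,Y) + (1-p)·q·π₁(B,X) + (1-p)·(1-q)·π₁(B,Y)
= 0.48·0.7·1 + 0.48·0.3·4 + 0.52·0.7·7 + 0.52·0.3·1
= 3.616

E[P2] = 3.604 (similar calculation)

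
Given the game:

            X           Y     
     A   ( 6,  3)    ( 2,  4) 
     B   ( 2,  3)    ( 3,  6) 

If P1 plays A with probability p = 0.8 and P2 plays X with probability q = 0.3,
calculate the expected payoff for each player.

E[P1] = 3.1, E[P2] = 3.98

Work:
E[P1] = p·q·π₁(A,X) + p·(1-q)·π₁(A,Y) + (1-p)·q·π₁(B,X) + (1-p)·(1-q)·π₁(B,Y)
= 0.8·0.3·6 + 0.8·0.7·2 + 0.2·0.3·2 + 0.2·0.7·3
= 3.1

E[P2] = 3.98 (similar calculation)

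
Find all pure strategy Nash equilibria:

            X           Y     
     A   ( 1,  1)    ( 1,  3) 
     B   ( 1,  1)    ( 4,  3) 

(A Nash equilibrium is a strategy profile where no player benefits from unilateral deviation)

Nash equilibrium: (B, Y)

Work:
Best responses:
  P1 vs X: payoffs [1, 1] → best response A/B (payoff 1)
  P1 vs Y: payoffs [1, 4] → best response B (payoff 4)
  P2 vs A: payoffs [1, 3] → best response Y (payoff 3)
  P2 vs B: payoffs [1, 3] → best response Y (payoff 3)
Mutual best responses: (B,Y) → Nash equilibria.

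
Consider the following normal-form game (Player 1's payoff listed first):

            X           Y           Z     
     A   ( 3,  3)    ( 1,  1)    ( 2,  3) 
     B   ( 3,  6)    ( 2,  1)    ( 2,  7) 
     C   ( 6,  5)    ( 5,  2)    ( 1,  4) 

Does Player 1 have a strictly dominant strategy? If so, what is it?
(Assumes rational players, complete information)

No strictly dominant strategy exists for Player 1

Work:
A strategy strictly dominates another if it gives a strictly higher payoff against every opponent action. Compare each pair of P1's strategies column-by-column:
  A vs B: [3 vs 3, 1 vs 2, 2 vs 2] → A does not strictly dominate B (column X: 3 ≤ 3)
  A vs C: [3 vs 6, 1 vs 5, 2 vs 1] → A does not strictly dominate C (column X: 3 ≤ 6)
  B vs A: [3 vs 3, 2 vs 1, 2 vs 2] → B does not strictly dominate A (column X: 3 ≤ 3)
  B vs C: [3 vs 6, 2 vs 5, 2 vs 1] → B does not strictly dominate C (column X: 3 ≤ 6)
  C vs A: [6 vs 3, 5 vs 1, 1 vs 2] → C does not strictly dominate A (column Z: 1 ≤ 2)
  C vs B: [6 vs 3, 5 vs 2, 1 vs 2] → C does not strictly dominate B (column Z: 1 ≤ 2)
No single strategy strictly dominates all others → no strictly dominant strategy.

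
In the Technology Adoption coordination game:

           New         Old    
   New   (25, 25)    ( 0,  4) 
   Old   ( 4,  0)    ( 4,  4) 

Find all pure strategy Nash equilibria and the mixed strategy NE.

Pure NE: (New, New) and (Old, Old); Mixed NE: p = 0.16, q = 0.16

Work:
Check pure NE:
(New, New): (25, 25) - no unilateral deviation beneficial
(Old, Old): (4, 4) - no unilateral deviation beneficial
Mixed NE: P1 plays New with p = 0.16, P2 plays New with q = 0.16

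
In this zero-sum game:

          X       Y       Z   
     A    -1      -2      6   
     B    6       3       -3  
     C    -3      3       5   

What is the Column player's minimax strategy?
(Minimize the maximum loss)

Column should play Y, value = 3

Work:
Column player minimizes Row's maximum payoff:
Column X: max payoff to Row = 6
Column Y: max payoff to Row = 3
Column Z: max payoff to Row = 6
Minimum is 3, achieved by column Y.
Minimax strategy: Y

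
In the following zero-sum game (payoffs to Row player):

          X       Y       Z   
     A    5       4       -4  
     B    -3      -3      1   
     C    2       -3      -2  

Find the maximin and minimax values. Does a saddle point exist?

Maximin = -3, Minimax = 1, Saddle: False

Work:
Row minimums: [-4, -3, -3] → maximin = -3
Column maximums: [5, 4, 1] → minimax = 1
No saddle point (maximin ≠ minimax). Mixed strategy needed.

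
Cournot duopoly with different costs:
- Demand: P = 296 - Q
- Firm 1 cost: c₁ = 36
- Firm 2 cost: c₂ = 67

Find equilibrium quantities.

q₁* = 97.0, q₂* = 66.0

Work:
Reaction: q₁ = (296 - 36 - q₂)/2
Reaction: q₂ = (296 - 67 - q₁)/2
Solve simultaneously:
q₁* = (296 - 2×36 + 67)/3 = 97.0
q₂* = (296 - 2×67 + 36)/3 = 66.0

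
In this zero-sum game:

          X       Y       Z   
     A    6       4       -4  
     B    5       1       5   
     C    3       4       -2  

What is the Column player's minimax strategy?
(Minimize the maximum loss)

Column should play Y, value = 4

Work:
Column player minimizes Row's maximum payoff:
Column X: max payoff to Row = 6
Column Y: max payoff to Row = 4
Column Z: max payoff to Row = 5
Minimum is 4, achieved by column Y.
Minimax strategy: Y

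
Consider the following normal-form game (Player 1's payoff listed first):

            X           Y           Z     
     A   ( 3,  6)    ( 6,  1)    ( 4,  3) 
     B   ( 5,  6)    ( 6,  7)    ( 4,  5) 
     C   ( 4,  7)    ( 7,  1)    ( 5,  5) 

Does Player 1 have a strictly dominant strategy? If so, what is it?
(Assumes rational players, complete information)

No strictly dominant strategy exists for Player 1

Work:
A strategy strictly dominates another if it gives a strictly higher payoff against every opponent action. Compare each pair of P1's strategies column-by-column:
  A vs B: [3 vs 5, 6 vs 6, 4 vs 4] → A does not strictly dominate B (column X: 3 ≤ 5)
  A vs C: [3 vs 4, 6 vs 7, 4 vs 5] → A does not strictly dominate C (column X: 3 ≤ 4)
  B vs A: [5 vs 3, 6 vs 6, 4 vs 4] → B does not strictly dominate A (column Y: 6 ≤ 6)
  B vs C: [5 vs 4, 6 vs 7, 4 vs 5] → B does not strictly dominate C (column Y: 6 ≤ 7)
  C vs A: [4 vs 3, 7 vs 6, 5 vs 4] → C strictly dominates A
  C vs B: [4 vs 5, 7 vs 6, 5 vs 4] → C does not strictly dominate B (column X: 4 ≤ 5)
No single strategy strictly dominates all others → no strictly dominant strategy.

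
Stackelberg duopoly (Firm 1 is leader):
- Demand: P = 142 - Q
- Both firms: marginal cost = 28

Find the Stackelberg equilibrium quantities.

q₁* (leader) = 57.0, q₂* (follower) = 28.5

Work:
Follower's reaction: q₂ = (a - c - q₁)/2
Leader substitutes: π₁ = q₁·(a - q₁ - (a-c-q₁)/2 - c)
FOC: q₁* = (142 - 28)/2 = 57.00
Then: q₂* = (142 - 28 - 57.0)/2 = 28.50
Leader has first-mover advantage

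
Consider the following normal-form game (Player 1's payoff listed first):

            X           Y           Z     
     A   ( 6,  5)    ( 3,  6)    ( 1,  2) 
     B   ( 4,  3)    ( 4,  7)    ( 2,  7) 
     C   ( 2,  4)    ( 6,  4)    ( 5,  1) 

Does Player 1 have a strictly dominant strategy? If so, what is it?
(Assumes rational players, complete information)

No strictly dominant strategy exists for Player 1

Work:
A strategy strictly dominates another if it gives a strictly higher payoff against every opponent action. Compare each pair of P1's strategies column-by-column:
  A vs B: [6 vs 4, 3 vs 4, 1 vs 2] → A does not strictly dominate B (column Y: 3 ≤ 4)
  A vs C: [6 vs 2, 3 vs 6, 1 vs 5] → A does not strictly dominate C (column Y: 3 ≤ 6)
  B vs A: [4 vs 6, 4 vs 3, 2 vs 1] → B does not strictly dominate A (column X: 4 ≤ 6)
  B vs C: [4 vs 2, 4 vs 6, 2 vs 5] → B does not strictly dominate C (column Y: 4 ≤ 6)
  C vs A: [2 vs 6, 6 vs 3, 5 vs 1] → C does not strictly dominate A (column X: 2 ≤ 6)
  C vs B: [2 vs 4, 6 vs 4, 5 vs 2] → C does not strictly dominate B (column X: 2 ≤ 4)
No single strategy strictly dominates all others → no strictly dominant strategy.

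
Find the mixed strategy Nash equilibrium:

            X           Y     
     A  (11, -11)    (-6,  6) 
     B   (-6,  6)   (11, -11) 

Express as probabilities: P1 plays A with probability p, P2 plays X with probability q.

p = 0.5, q = 0.5

Work:
Find probabilities that make opponent indifferent:
P2 chooses q to make P1 indifferent between A and B
P1 chooses p to make P2 indifferent between X and Y
Mixed NE: P1 plays (A: 0.5, B: 0.5), P2 plays (X: 0.5, Y: 0.5)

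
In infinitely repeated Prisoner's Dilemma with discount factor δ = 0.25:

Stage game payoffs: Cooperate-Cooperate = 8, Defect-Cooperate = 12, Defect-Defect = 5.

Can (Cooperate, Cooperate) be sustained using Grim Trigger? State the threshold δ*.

δ* = 0.5714; since δ = 0.25 < 0.5714, cooperation cannot be sustained

Work:
For Grim Trigger:
Cooperate forever: 8/(1-δ)
Defect then punished: 12 + 5·δ/(1-δ)
Need: 8/(1-δ) ≥ 12 + 5·δ/(1-δ)
Solving: δ ≥ (T-R)/(T-P) = (12-8)/(12-5) = 0.5714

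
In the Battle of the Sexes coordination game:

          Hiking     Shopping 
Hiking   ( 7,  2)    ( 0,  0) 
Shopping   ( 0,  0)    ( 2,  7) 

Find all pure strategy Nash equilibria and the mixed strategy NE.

Pure NE: (Hiking, Hiking) and (Shopping, Shopping); Mixed NE: p = 0.7778, q = 0.2222

Work:
Check pure NE:
(Hiking, Hiking): (7, 2) - no unilateral deviation beneficial
(Shopping, Shopping): (2, 7) - no unilateral deviation beneficial
Mixed NE: P1 plays Hiking with p = 0.7778, P2 plays Hiking with q = 0.2222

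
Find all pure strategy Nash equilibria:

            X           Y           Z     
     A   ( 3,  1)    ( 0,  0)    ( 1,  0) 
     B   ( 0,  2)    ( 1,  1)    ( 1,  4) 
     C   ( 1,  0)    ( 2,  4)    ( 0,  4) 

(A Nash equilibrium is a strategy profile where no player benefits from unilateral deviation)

Nash equilibrium: (A, X), (B, Z), (C, Y)

Work:
Best responses:
  P1 vs X: payoffs [3, 0, 1] → best response A (payoff 3)
  P1 vs Y: payoffs [0, 1, 2] → best response C (payoff 2)
  P1 vs Z: payoffs [1, 1, 0] → best response A/B (payoff 1)
  P2 vs A: payoffs [1, 0, 0] → best response X (payoff 1)
  P2 vs B: payoffs [2, 1, 4] → best response Z (payoff 4)
  P2 vs C: payoffs [0, 4, 4] → best response Y/Z (payoff 4)
Mutual best responses: (A,X), (B,Z), (C,Y) → Nash equilibria.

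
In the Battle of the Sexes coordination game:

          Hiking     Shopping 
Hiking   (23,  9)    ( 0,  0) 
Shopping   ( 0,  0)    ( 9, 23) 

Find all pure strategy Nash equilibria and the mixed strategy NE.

Pure NE: (Hiking, Hiking) and (Shopping, Shopping); Mixed NE: p = 0.7188, q = 0.2812

Work:
Check pure NE:
(Hiking, Hiking): (23, 9) - no unilateral deviation beneficial
(Shopping, Shopping): (9, 23) - no unilateral deviation beneficial
Mixed NE: P1 plays Hiking with p = 0.7188, P2 plays Hiking with q = 0.2812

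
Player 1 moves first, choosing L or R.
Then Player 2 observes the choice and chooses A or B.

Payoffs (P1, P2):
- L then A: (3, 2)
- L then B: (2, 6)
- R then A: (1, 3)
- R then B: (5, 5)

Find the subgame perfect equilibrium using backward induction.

P1 plays R, P2 plays B after L and B after R; Payoff (5, 5)

Work:
Backward induction:
After L: P2 chooses B → P1 gets 2
After R: P2 chooses B → P1 gets 5
P1 chooses R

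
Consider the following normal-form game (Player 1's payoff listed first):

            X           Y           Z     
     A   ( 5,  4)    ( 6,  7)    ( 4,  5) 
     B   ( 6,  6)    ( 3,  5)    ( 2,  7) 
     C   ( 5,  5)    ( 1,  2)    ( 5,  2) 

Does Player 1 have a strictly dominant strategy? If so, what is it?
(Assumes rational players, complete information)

No strictly dominant strategy exists for Player 1

Work:
A strategy strictly dominates another if it gives a strictly higher payoff against every opponent action. Compare each pair of P1's strategies column-by-column:
  A vs B: [5 vs 6, 6 vs 3, 4 vs 2] → A does not strictly dominate B (column X: 5 ≤ 6)
  A vs C: [5 vs 5, 6 vs 1, 4 vs 5] → A does not strictly dominate C (column X: 5 ≤ 5)
  B vs A: [6 vs 5, 3 vs 6, 2 vs 4] → B does not strictly dominate A (column Y: 3 ≤ 6)
  B vs C: [6 vs 5, 3 vs 1, 2 vs 5] → B does not strictly dominate C (column Z: 2 ≤ 5)
  C vs A: [5 vs 5, 1 vs 6, 5 vs 4] → C does not strictly dominate A (column X: 5 ≤ 5)
  C vs B: [5 vs 6, 1 vs 3, 5 vs 2] → C does not strictly dominate B (column X: 5 ≤ 6)
No single strategy strictly dominates all others → no strictly dominant strategy.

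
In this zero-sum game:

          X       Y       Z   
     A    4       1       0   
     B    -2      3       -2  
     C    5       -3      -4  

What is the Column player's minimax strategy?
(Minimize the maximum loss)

Column should play Z, value = 0

Work:
Column player minimizes Row's maximum payoff:
Column X: max payoff to Row = 5
Column Y: max payoff to Row = 3
Column Z: max payoff to Row = 0
Minimum is 0, achieved by column Z.
Minimax strategy: Z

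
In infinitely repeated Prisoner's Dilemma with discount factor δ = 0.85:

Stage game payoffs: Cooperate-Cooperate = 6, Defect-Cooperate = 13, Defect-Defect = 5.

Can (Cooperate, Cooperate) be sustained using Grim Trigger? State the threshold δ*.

δ* = 0.875; since δ = 0.85 < 0.875, cooperation cannot be sustained

Work:
For Grim Trigger:
Cooperate forever: 6/(1-δ)
Defect then punished: 13 + 5·δ/(1-δ)
Need: 6/(1-δ) ≥ 13 + 5·δ/(1-δ)
Solving: δ ≥ (T-R)/(T-P) = (13-6)/(13-5) = 0.875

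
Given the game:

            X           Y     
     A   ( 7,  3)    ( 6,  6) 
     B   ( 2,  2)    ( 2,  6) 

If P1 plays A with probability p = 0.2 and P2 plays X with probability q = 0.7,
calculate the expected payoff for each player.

E[P1] = 2.94, E[P2] = 3.34

Work:
E[P1] = p·q·π₁(A,X) + p·(1-q)·π₁(A,Y) + (1-p)·q·π₁(B,X) + (1-p)·(1-q)·π₁(B,Y)
= 0.2·0.7·7 + 0.2·0.3·6 + 0.8·0.7·2 + 0.8·0.3·2
= 2.94

E[P2] = 3.34 (similar calculation)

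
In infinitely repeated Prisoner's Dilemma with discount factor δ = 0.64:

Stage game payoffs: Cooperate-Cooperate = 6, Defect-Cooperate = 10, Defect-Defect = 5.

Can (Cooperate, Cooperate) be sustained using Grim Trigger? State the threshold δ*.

δ* = 0.8; since δ = 0.64 < 0.8, cooperation cannot be sustained

Work:
For Grim Trigger:
Cooperate forever: 6/(1-δ)
Defect then punished: 10 + 5·δ/(1-δ)
Need: 6/(1-δ) ≥ 10 + 5·δ/(1-δ)
Solving: δ ≥ (T-R)/(T-P) = (10-6)/(10-5) = 0.8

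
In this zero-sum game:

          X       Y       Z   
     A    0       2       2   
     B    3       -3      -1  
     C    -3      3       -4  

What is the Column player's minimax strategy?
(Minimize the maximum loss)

Column should play Z, value = 2

Work:
Column player minimizes Row's maximum payoff:
Column X: max payoff to Row = 3
Column Y: max payoff to Row = 3
Column Z: max payoff to Row = 2
Minimum is 2, achieved by column Z.
Minimax strategy: Z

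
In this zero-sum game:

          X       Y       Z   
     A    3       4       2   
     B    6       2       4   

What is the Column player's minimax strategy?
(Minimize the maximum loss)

Column should play Y or Z (all achieve the minimum), value = 4

Work:
Column player minimizes Row's maximum payoff:
Column X: max payoff to Row = 6
Column Y: max payoff to Row = 4
Column Z: max payoff to Row = 4
Minimum is 4, achieved by columns Y, Z (tied).
Each of Y or Z is a minimax strategy.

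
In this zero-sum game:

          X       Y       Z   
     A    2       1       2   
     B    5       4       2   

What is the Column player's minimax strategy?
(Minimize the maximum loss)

Column should play Z, value = 2

Work:
Column player minimizes Row's maximum payoff:
Column X: max payoff to Row = 5
Column Y: max payoff to Row = 4
Column Z: max payoff to Row = 2
Minimum is 2, achieved by column Z.
Minimax strategy: Z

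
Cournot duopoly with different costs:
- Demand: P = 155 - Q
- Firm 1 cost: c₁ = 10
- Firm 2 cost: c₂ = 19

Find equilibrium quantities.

q₁* = 51.33, q₂* = 42.33

Work:
Reaction: q₁ = (155 - 10 - q₂)/2
Reaction: q₂ = (155 - 19 - q₁)/2
Solve simultaneously:
q₁* = (155 - 2×10 + 19)/3 = 51.33
q₂* = (155 - 2×19 + 10)/3 = 42.33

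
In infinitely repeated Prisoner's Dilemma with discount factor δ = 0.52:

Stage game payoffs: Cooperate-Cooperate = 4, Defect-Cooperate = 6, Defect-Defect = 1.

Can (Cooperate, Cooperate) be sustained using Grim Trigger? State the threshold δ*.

δ* = 0.4; since δ = 0.52 ≥ 0.4, cooperation can be sustained

Work:
For Grim Trigger:
Cooperate forever: 4/(1-δ)
Defect then punished: 6 + 1·δ/(1-δ)
Need: 4/(1-δ) ≥ 6 + 1·δ/(1-δ)
Solving: δ ≥ (T-R)/(T-P) = (6-4)/(6-1) = 0.4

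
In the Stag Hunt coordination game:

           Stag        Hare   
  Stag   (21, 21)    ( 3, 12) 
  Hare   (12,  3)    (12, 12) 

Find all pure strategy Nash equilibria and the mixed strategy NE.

Pure NE: (Stag, Stag) and (Hare, Hare); Mixed NE: p = 0.5, q = 0.5

Work:
Check pure NE:
(Stag, Stag): (21, 21) - no unilateral deviation beneficial
(Hare, Hare): (12, 12) - no unilateral deviation beneficial
Mixed NE: P1 plays Stag with p = 0.5, P2 plays Stag with q = 0.5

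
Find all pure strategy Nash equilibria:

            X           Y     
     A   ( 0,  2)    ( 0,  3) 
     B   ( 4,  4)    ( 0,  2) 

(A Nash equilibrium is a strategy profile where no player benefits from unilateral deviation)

Nash equilibrium: (A, Y), (B, X)

Work:
Best responses:
  P1 vs X: payoffs [0, 4] → best response B (payoff 4)
  P1 vs Y: payoffs [0, 0] → best response A/B (payoff 0)
  P2 vs A: payoffs [2, 3] → best response Y (payoff 3)
  P2 vs B: payoffs [4, 2] → best response X (payoff 4)
Mutual best responses: (A,Y), (B,X) → Nash equilibria.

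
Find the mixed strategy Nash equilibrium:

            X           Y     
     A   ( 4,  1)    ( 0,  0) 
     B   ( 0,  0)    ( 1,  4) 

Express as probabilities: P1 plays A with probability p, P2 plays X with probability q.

p = 0.8, q = 0.2

Work:
Find probabilities that make opponent indifferent:
P2 chooses q to make P1 indifferent between A and B
P1 chooses p to make P2 indifferent between X and Y
Mixed NE: P1 plays (A: 0.8, B: 0.2), P2 plays (X: 0.2, Y: 0.8)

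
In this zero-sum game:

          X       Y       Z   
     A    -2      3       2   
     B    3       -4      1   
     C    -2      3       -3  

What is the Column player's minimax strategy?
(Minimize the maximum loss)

Column should play Z, value = 2

Work:
Column player minimizes Row's maximum payoff:
Column X: max payoff to Row = 3
Column Y: max payoff to Row = 3
Column Z: max payoff to Row = 2
Minimum is 2, achieved by column Z.
Minimax strategy: Z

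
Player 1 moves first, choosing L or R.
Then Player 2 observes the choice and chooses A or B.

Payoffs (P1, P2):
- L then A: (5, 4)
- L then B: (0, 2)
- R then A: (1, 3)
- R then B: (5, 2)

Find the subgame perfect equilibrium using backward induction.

P1 plays L, P2 plays A after L and A after R; Payoff (5, 4)

Work:
Backward induction:
After L: P2 chooses A → P1 gets 5
After R: P2 chooses A → P1 gets 1
P1 chooses L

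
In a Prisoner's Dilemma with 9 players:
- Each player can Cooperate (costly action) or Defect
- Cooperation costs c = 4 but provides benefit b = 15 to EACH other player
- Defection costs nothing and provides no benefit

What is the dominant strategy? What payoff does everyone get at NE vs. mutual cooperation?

Dominant: Defect; NE payoff = 0; Coop payoff = 116

Work:
Defect dominates (saves cost c = 4, benefit to others is external)
NE: All defect → everyone gets 0
If all cooperate: each receives (8)×15 - 4 = 116
Social dilemma: 116 > 0 but NE gives 0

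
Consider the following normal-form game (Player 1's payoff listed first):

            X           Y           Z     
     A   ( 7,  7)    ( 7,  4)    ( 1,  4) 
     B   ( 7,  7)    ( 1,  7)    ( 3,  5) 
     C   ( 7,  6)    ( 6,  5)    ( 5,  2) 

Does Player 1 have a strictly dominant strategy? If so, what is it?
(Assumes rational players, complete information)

No strictly dominant strategy exists for Player 1

Work:
A strategy strictly dominates another if it gives a strictly higher payoff against every opponent action. Compare each pair of P1's strategies column-by-column:
  A vs B: [7 vs 7, 7 vs 1, 1 vs 3] → A does not strictly dominate B (column X: 7 ≤ 7)
  A vs C: [7 vs 7, 7 vs 6, 1 vs 5] → A does not strictly dominate C (column X: 7 ≤ 7)
  B vs A: [7 vs 7, 1 vs 7, 3 vs 1] → B does not strictly dominate A (column X: 7 ≤ 7)
  B vs C: [7 vs 7, 1 vs 6, 3 vs 5] → B does not strictly dominate C (column X: 7 ≤ 7)
  C vs A: [7 vs 7, 6 vs 7, 5 vs 1] → C does not strictly dominate A (column X: 7 ≤ 7)
  C vs B: [7 vs 7, 6 vs 1, 5 vs 3] → C does not strictly dominate B (column X: 7 ≤ 7)
No single strategy strictly dominates all others → no strictly dominant strategy.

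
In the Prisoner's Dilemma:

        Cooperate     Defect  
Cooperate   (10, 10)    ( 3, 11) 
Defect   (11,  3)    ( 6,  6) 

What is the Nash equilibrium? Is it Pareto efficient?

(Defect, Defect) is NE; not Pareto efficient

Work:
Defect dominates Cooperate for both players:
If P2 cooperates: Defect (11) > Cooperate (10)
If P2 defects: Defect (6) > Cooperate (3)
NE: (Defect, Defect) with payoff (6, 6)
But (Cooperate, Cooperate) = (10, 10) Pareto dominates (6, 6)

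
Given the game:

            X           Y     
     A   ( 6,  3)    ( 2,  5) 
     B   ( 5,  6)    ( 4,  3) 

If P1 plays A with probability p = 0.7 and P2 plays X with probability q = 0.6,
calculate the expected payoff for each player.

E[P1] = 4.46, E[P2] = 4.1

Work:
E[P1] = p·q·π₁(A,X) + p·(1-q)·π₁(A,Y) + (1-p)·q·π₁(B,X) + (1-p)·(1-q)·π₁(B,Y)
= 0.7·0.6·6 + 0.7·0.4·2 + 0.3·0.6·5 + 0.3·0.4·4
= 4.46

E[P2] = 4.1 (similar calculation)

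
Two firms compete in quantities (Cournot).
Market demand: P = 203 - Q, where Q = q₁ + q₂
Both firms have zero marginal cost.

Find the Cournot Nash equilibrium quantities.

q₁* = q₂* = 67.67; P* = 67.67

Work:
Profit: π_i = P·q_i = (a - q_i - q_j)·q_i
FOC: ∂π_i/∂q_i = a - 2q_i - q_j = 0
Reaction function: q_i = (203 - q_j)/2
Symmetry: q* = 203/3 = 67.67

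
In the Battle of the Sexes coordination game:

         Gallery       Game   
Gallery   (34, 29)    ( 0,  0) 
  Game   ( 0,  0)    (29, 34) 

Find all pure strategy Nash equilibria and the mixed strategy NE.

Pure NE: (Gallery, Gallery) and (Game, Game); Mixed NE: p = 0.5397, q = 0.4603

Work:
Check pure NE:
(Gallery, Gallery): (34, 29) - no unilateral deviation beneficial
(Game, Game): (29, 34) - no unilateral deviation beneficial
Mixed NE: P1 plays Gallery with p = 0.5397, P2 plays Gallery with q = 0.4603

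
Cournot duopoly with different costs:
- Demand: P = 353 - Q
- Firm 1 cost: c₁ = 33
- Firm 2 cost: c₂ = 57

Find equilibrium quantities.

q₁* = 114.67, q₂* = 90.67

Work:
Reaction: q₁ = (353 - 33 - q₂)/2
Reaction: q₂ = (353 - 57 - q₁)/2
Solve simultaneously:
q₁* = (353 - 2×33 + 57)/3 = 114.67
q₂* = (353 - 2×57 + 33)/3 = 90.67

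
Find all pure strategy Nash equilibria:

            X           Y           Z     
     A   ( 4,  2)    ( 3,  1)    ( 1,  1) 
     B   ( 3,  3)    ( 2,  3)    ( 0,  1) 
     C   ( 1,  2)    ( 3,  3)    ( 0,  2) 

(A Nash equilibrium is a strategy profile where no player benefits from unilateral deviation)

Nash equilibrium: (A, X), (C, Y)

Work:
Best responses:
  P1 vs X: payoffs [4, 3, 1] → best response A (payoff 4)
  P1 vs Y: payoffs [3, 2, 3] → best response A/C (payoff 3)
  P1 vs Z: payoffs [1, 0, 0] → best response A (payoff 1)
  P2 vs A: payoffs [2, 1, 1] → best response X (payoff 2)
  P2 vs B: payoffs [3, 3, 1] → best response X/Y (payoff 3)
  P2 vs C: payoffs [2, 3, 2] → best response Y (payoff 3)
Mutual best responses: (A,X), (C,Y) → Nash equilibria.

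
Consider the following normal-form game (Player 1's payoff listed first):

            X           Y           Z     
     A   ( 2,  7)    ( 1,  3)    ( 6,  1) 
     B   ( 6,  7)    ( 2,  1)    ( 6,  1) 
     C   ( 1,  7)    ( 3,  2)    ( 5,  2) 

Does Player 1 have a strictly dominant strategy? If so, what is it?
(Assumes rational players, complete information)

No strictly dominant strategy exists for Player 1

Work:
A strategy strictly dominates another if it gives a strictly higher payoff against every opponent action. Compare each pair of P1's strategies column-by-column:
  A vs B: [2 vs 6, 1 vs 2, 6 vs 6] → A does not strictly dominate B (column X: 2 ≤ 6)
  A vs C: [2 vs 1, 1 vs 3, 6 vs 5] → A does not strictly dominate C (column Y: 1 ≤ 3)
  B vs A: [6 vs 2, 2 vs 1, 6 vs 6] → B does not strictly dominate A (column Z: 6 ≤ 6)
  B vs C: [6 vs 1, 2 vs 3, 6 vs 5] → B does not strictly dominate C (column Y: 2 ≤ 3)
  C vs A: [1 vs 2, 3 vs 1, 5 vs 6] → C does not strictly dominate A (column X: 1 ≤ 2)
  C vs B: [1 vs 6, 3 vs 2, 5 vs 6] → C does not strictly dominate B (column X: 1 ≤ 6)
No single strategy strictly dominates all others → no strictly dominant strategy.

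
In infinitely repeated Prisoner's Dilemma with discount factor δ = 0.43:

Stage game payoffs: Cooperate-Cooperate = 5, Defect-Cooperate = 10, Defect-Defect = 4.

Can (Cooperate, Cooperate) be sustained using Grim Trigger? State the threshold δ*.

δ* = 0.8333; since δ = 0.43 < 0.8333, cooperation cannot be sustained

Work:
For Grim Trigger:
Cooperate forever: 5/(1-δ)
Defect then punished: 10 + 4·δ/(1-δ)
Need: 5/(1-δ) ≥ 10 + 4·δ/(1-δ)
Solving: δ ≥ (T-R)/(T-P) = (10-5)/(10-4) = 0.8333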